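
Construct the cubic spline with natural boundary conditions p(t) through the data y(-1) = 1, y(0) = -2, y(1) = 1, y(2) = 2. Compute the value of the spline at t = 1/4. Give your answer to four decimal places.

-1.6000

Write m_i for p''(x_i). With h_i = 1, 1, 1 and divided differences Δ_i = -3, 3, 1, the continuity of p' gives the tridiagonal system
  1·m_0 + 4·m_1 + 1·m_2 = 6(Δ_1 - Δ_0) = 36
  1·m_1 + 4·m_2 + 1·m_3 = 6(Δ_2 - Δ_1) = -12
Natural end conditions: m_0 = m_3 = 0.
Hence m_0 = 0, m_1 = 52/5, m_2 = -28/5, m_3 = 0.
On [0, 1], p(t) = -2 + 7/15·t + 26/5·t² - 8/3·t³.
With t = 1/4: p(1/4) = -8/5.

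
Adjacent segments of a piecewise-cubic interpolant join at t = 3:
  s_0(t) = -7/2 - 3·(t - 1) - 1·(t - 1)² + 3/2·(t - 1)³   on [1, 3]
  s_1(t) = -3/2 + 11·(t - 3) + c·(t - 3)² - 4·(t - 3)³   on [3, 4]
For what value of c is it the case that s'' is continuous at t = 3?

s_0''(t) = -2 + 9·(t - 1), so s_0''(3) = 16. On the right, s_1''(3) = 2c, so c = 8.

8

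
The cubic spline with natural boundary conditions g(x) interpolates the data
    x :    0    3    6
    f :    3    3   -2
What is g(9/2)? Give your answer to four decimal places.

Put M_i = g'' at the i-th knot. Here h = (3, 3) and Δ = (0, -5/3), so the interior equations h_(i-1)·M_(i-1) + 2(h_(i-1)+h_i)·M_i + h_i·M_(i+1) = 6(Δ_i − Δ_(i-1)) read
  3·M_0 + 12·M_1 + 3·M_2 = 6(Δ_1 - Δ_0) = -10
Natural end conditions: M_0 = M_2 = 0.
Solving the tridiagonal system: M_0 = 0, M_1 = -5/6, M_2 = 0.
On [3, 6], g(x) = 3 - 5/6·(x - 3) - 5/12·(x - 3)² + 5/108·(x - 3)³.
With (x - 3) = 3/2: g(9/2) = 31/32.

0.9688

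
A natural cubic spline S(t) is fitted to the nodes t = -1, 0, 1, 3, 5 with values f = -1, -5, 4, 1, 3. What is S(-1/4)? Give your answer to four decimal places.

-5.2910

Put σ_i = S'' at the i-th knot. Here h = (1, 1, 2, 2) and Δ = (-4, 9, -3/2, 1), so the interior equations h_(i-1)·σ_(i-1) + 2(h_(i-1)+h_i)·σ_i + h_i·σ_(i+1) = 6(Δ_i − Δ_(i-1)) read
  1·σ_0 + 4·σ_1 + 1·σ_2 = 6(Δ_1 - Δ_0) = 78
  1·σ_1 + 6·σ_2 + 2·σ_3 = 6(Δ_2 - Δ_1) = -63
  2·σ_2 + 8·σ_3 + 2·σ_4 = 6(Δ_3 - Δ_2) = 15
Natural end conditions: σ_0 = σ_4 = 0.
Solving: σ_0 = 0, σ_1 = 661/28, σ_2 = -115/7, σ_3 = 335/56, σ_4 = 0.
On [-1, 0], S(t) = -1 - 1333/168·(t + 1) + 0·(t + 1)² + 661/168·(t + 1)³.
With (t + 1) = 3/4: S(-1/4) = -2709/512.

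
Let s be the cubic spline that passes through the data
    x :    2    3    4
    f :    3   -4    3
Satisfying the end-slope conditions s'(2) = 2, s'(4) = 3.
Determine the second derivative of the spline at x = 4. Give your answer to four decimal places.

With M_i denoting the second derivative at x_i, h_i = 1, 1, and Δ_i = (y_(i+1) − y_i)/h_i = -7, 7:
  1·M_0 + 4·M_1 + 1·M_2 = 6(Δ_1 - Δ_0) = 84
Clamped end conditions give two more equations: 2h_0·M_0 + h_0·M_1 = 6(Δ_0 - s'(2)) = -54 and h_1·M_1 + 2h_1·M_2 = 6(s'(4) - Δ_1) = -24.
Forward elimination and back-substitution give M_0 = -95/2, M_1 = 41, M_2 = -65/2.

-32.5000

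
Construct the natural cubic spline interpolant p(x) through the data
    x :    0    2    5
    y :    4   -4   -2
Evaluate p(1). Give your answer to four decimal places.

-0.7000

Put M_i = p'' at the i-th knot. Here h = (2, 3) and Δ = (-4, 2/3), so the interior equations h_(i-1)·M_(i-1) + 2(h_(i-1)+h_i)·M_i + h_i·M_(i+1) = 6(Δ_i − Δ_(i-1)) read
  2·M_0 + 10·M_1 + 3·M_2 = 6(Δ_1 - Δ_0) = 28
Natural end conditions: M_0 = M_2 = 0.
Solving the tridiagonal system: M_0 = 0, M_1 = 14/5, M_2 = 0.
On [0, 2], p(x) = 4 - 74/15·x + 0·x² + 7/30·x³.
With x = 1: p(1) = -7/10.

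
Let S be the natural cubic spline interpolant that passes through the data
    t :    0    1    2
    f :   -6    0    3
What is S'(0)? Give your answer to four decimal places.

Put M_i = S'' at the i-th knot. Here h = (1, 1) and Δ = (6, 3), so the interior equations h_(i-1)·M_(i-1) + 2(h_(i-1)+h_i)·M_i + h_i·M_(i+1) = 6(Δ_i − Δ_(i-1)) read
  1·M_0 + 4·M_1 + 1·M_2 = 6(Δ_1 - Δ_0) = -18
Natural end conditions: M_0 = M_2 = 0.
Solving: M_0 = 0, M_1 = -9/2, M_2 = 0.
On [0, 1], S'(t) = b_0 + 2c_0·t + 3d_0·t² with b_0 = Δ_0 - h_0(2M_0 + M_1)/6 = 27/4, c_0 = M_0/2 = 0, d_0 = (M_1 - M_0)/(6h_0) = -3/4. So S'(0) = 27/4.

6.7500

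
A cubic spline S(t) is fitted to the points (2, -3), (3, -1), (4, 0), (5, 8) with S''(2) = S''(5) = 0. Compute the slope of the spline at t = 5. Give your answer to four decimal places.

Let σ_i = S''(x_i). Step sizes h_i = 1, 1, 1; slopes of the chords Δ_i = (y_(i+1) - y_i)/h_i = 2, 1, 8.
  1·σ_0 + 4·σ_1 + 1·σ_2 = 6(Δ_1 - Δ_0) = -6
  1·σ_1 + 4·σ_2 + 1·σ_3 = 6(Δ_2 - Δ_1) = 42
Natural end conditions: σ_0 = σ_3 = 0.
Forward elimination and back-substitution give σ_0 = 0, σ_1 = -22/5, σ_2 = 58/5, σ_3 = 0.
On [4, 5], S'(t) = b_2 + 2c_2·(t - 4) + 3d_2·(t - 4)² with b_2 = Δ_2 - h_2(2σ_2 + σ_3)/6 = 62/15, c_2 = σ_2/2 = 29/5, d_2 = (σ_3 - σ_2)/(6h_2) = -29/15. So S'(5) = 149/15.

9.9333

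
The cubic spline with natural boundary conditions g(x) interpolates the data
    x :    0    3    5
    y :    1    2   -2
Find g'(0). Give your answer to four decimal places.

Put M_i = g'' at the i-th knot. Here h = (3, 2) and Δ = (1/3, -2), so the interior equations h_(i-1)·M_(i-1) + 2(h_(i-1)+h_i)·M_i + h_i·M_(i+1) = 6(Δ_i − Δ_(i-1)) read
  3·M_0 + 10·M_1 + 2·M_2 = 6(Δ_1 - Δ_0) = -14
Natural end conditions: M_0 = M_2 = 0.
Solving the tridiagonal system: M_0 = 0, M_1 = -7/5, M_2 = 0.
On [0, 3], g'(x) = b_0 + 2c_0·x + 3d_0·x² with b_0 = Δ_0 - h_0(2M_0 + M_1)/6 = 31/30, c_0 = M_0/2 = 0, d_0 = (M_1 - M_0)/(6h_0) = -7/90. So g'(0) = 31/30.

1.0333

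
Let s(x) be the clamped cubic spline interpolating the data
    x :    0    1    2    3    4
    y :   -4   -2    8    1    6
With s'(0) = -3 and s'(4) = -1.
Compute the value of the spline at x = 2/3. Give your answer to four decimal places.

-4.1799

With σ_i denoting the second derivative at x_i, h_i = 1, 1, 1, 1, and Δ_i = (y_(i+1) − y_i)/h_i = 2, 10, -7, 5:
  1·σ_0 + 4·σ_1 + 1·σ_2 = 6(Δ_1 - Δ_0) = 48
  1·σ_1 + 4·σ_2 + 1·σ_3 = 6(Δ_2 - Δ_1) = -102
  1·σ_2 + 4·σ_3 + 1·σ_4 = 6(Δ_3 - Δ_2) = 72
Clamped end conditions give two more equations: 2h_0·σ_0 + h_0·σ_1 = 6(Δ_0 - s'(0)) = 30 and h_3·σ_3 + 2h_3·σ_4 = 6(s'(4) - Δ_3) = -36.
Hence σ_0 = 32/7, σ_1 = 146/7, σ_2 = -40, σ_3 = 260/7, σ_4 = -256/7.
On [0, 1], s(x) = -4 - 3·x + 16/7·x² + 19/7·x³.
With x = 2/3: s(2/3) = -790/189.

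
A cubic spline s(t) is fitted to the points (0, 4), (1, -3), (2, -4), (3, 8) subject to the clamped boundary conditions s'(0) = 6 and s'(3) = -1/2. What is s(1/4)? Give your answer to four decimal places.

Write M_i for s''(x_i). With h_i = 1, 1, 1 and divided differences Δ_i = -7, -1, 12, the continuity of s' gives the tridiagonal system
  1·M_0 + 4·M_1 + 1·M_2 = 6(Δ_1 - Δ_0) = 36
  1·M_1 + 4·M_2 + 1·M_3 = 6(Δ_2 - Δ_1) = 78
Clamped end conditions give two more equations: 2h_0·M_0 + h_0·M_1 = 6(Δ_0 - s'(0)) = -78 and h_2·M_2 + 2h_2·M_3 = 6(s'(3) - Δ_2) = -75.
Solving the tridiagonal system: M_0 = -683/15, M_1 = 196/15, M_2 = 439/15, M_3 = -782/15.
On [0, 1], s(t) = 4 + 6·t - 683/30·t² + 293/30·t³.
With t = 1/4: s(1/4) = 2707/640.

4.2297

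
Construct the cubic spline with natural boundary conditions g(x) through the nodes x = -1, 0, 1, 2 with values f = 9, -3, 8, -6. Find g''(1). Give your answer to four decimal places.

Put M_i = g'' at the i-th knot. Here h = (1, 1, 1) and Δ = (-12, 11, -14), so the interior equations h_(i-1)·M_(i-1) + 2(h_(i-1)+h_i)·M_i + h_i·M_(i+1) = 6(Δ_i − Δ_(i-1)) read
  1·M_0 + 4·M_1 + 1·M_2 = 6(Δ_1 - Δ_0) = 138
  1·M_1 + 4·M_2 + 1·M_3 = 6(Δ_2 - Δ_1) = -150
Natural end conditions: M_0 = M_3 = 0.
Solving: M_0 = 0, M_1 = 234/5, M_2 = -246/5, M_3 = 0.

-49.2000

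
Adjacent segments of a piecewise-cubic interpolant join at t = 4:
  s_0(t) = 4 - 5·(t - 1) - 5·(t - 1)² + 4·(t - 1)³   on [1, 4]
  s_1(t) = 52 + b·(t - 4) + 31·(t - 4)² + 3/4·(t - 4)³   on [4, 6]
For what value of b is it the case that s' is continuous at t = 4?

73

s_0'(t) = -5 - 10·(t - 1) + 12·(t - 1)², so s_0'(4) = 73. On the right, s_1'(4) = b, so b = 73.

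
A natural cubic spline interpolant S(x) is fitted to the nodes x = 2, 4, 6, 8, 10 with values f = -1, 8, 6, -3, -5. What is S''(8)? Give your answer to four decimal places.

Let σ_i = S''(x_i). Step sizes h_i = 2, 2, 2, 2; slopes of the chords Δ_i = (y_(i+1) - y_i)/h_i = 9/2, -1, -9/2, -1.
  2·σ_0 + 8·σ_1 + 2·σ_2 = 6(Δ_1 - Δ_0) = -33
  2·σ_1 + 8·σ_2 + 2·σ_3 = 6(Δ_2 - Δ_1) = -21
  2·σ_2 + 8·σ_3 + 2·σ_4 = 6(Δ_3 - Δ_2) = 21
Natural end conditions: σ_0 = σ_4 = 0.
Solving the tridiagonal system: σ_0 = 0, σ_1 = -195/56, σ_2 = -18/7, σ_3 = 183/56, σ_4 = 0.

3.2679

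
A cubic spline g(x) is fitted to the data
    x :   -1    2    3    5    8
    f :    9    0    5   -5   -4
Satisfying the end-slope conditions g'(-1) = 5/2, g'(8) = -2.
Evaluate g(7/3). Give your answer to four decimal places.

1.6410

Write M_i for g''(x_i). With h_i = 3, 1, 2, 3 and divided differences Δ_i = -3, 5, -5, 1/3, the continuity of g' gives the tridiagonal system
  3·M_0 + 8·M_1 + 1·M_2 = 6(Δ_1 - Δ_0) = 48
  1·M_1 + 6·M_2 + 2·M_3 = 6(Δ_2 - Δ_1) = -60
  2·M_2 + 10·M_3 + 3·M_4 = 6(Δ_3 - Δ_2) = 32
Clamped end conditions give two more equations: 2h_0·M_0 + h_0·M_1 = 6(Δ_0 - g'(-1)) = -33 and h_3·M_3 + 2h_3·M_4 = 6(g'(8) - Δ_3) = -14.
Solving: M_0 = -4591/396, M_1 = 2413/198, M_2 = -5827/396, M_3 = 797/99, M_4 = -1259/198.
On [2, 3], g(x) = 0 + 895/264·(x - 2) + 2413/396·(x - 2)² - 3551/792·(x - 2)³.
With (x - 2) = 1/3: g(7/3) = 8773/5346.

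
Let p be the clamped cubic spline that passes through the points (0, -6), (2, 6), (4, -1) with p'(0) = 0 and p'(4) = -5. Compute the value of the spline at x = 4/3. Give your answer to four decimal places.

1.9630

With σ_i denoting the second derivative at x_i, h_i = 2, 2, and Δ_i = (y_(i+1) − y_i)/h_i = 6, -7/2:
  2·σ_0 + 8·σ_1 + 2·σ_2 = 6(Δ_1 - Δ_0) = -57
Clamped end conditions give two more equations: 2h_0·σ_0 + h_0·σ_1 = 6(Δ_0 - p'(0)) = 36 and h_1·σ_1 + 2h_1·σ_2 = 6(p'(4) - Δ_1) = -9.
Hence σ_0 = 119/8, σ_1 = -47/4, σ_2 = 29/8.
On [0, 2], p(x) = -6 + 0·x + 119/16·x² - 71/32·x³.
With x = 4/3: p(4/3) = 53/27.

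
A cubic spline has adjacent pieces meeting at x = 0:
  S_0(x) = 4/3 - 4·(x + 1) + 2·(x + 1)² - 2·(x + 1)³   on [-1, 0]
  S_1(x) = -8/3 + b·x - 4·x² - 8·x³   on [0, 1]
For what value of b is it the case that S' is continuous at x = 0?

S_0'(x) = -4 + 4·(x + 1) - 6·(x + 1)², so S_0'(0) = -6. On the right, S_1'(0) = b, so b = -6.

-6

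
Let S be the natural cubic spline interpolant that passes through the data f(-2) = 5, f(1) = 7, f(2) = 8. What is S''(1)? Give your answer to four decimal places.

Put M_i = S'' at the i-th knot. Here h = (3, 1) and Δ = (2/3, 1), so the interior equations h_(i-1)·M_(i-1) + 2(h_(i-1)+h_i)·M_i + h_i·M_(i+1) = 6(Δ_i − Δ_(i-1)) read
  3·M_0 + 8·M_1 + 1·M_2 = 6(Δ_1 - Δ_0) = 2
Natural end conditions: M_0 = M_2 = 0.
Solving: M_0 = 0, M_1 = 1/4, M_2 = 0.

0.2500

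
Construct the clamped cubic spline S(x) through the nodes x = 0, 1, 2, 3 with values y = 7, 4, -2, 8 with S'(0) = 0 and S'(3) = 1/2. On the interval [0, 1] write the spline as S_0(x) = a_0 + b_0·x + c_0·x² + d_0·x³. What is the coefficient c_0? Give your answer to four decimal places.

-1.0333

With M_i denoting the second derivative at x_i, h_i = 1, 1, 1, and Δ_i = (y_(i+1) − y_i)/h_i = -3, -6, 10:
  1·M_0 + 4·M_1 + 1·M_2 = 6(Δ_1 - Δ_0) = -18
  1·M_1 + 4·M_2 + 1·M_3 = 6(Δ_2 - Δ_1) = 96
Clamped end conditions give two more equations: 2h_0·M_0 + h_0·M_1 = 6(Δ_0 - S'(0)) = -18 and h_2·M_2 + 2h_2·M_3 = 6(S'(3) - Δ_2) = -57.
Solving: M_0 = -31/15, M_1 = -208/15, M_2 = 593/15, M_3 = -724/15.
On [0, 1], with S_0(x) = a_0 + b_0·x + c_0·x² + d_0·x³: c_0 = M_0/2 = -31/30, d_0 = (M_1 - M_0)/(6h_0) = -59/30, b_0 = Δ_0 - h_0(2M_0 + M_1)/6 = 0.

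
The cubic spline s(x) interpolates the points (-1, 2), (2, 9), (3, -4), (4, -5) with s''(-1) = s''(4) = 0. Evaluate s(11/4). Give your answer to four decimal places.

-1.3740

Let M_i = s''(x_i). Step sizes h_i = 3, 1, 1; slopes of the chords Δ_i = (y_(i+1) - y_i)/h_i = 7/3, -13, -1.
  3·M_0 + 8·M_1 + 1·M_2 = 6(Δ_1 - Δ_0) = -92
  1·M_1 + 4·M_2 + 1·M_3 = 6(Δ_2 - Δ_1) = 72
Natural end conditions: M_0 = M_3 = 0.
Forward elimination and back-substitution give M_0 = 0, M_1 = -440/31, M_2 = 668/31, M_3 = 0.
On [2, 3], s(x) = 9 - 1103/93·(x - 2) - 220/31·(x - 2)² + 554/93·(x - 2)³.
With (x - 2) = 3/4: s(11/4) = -1363/992.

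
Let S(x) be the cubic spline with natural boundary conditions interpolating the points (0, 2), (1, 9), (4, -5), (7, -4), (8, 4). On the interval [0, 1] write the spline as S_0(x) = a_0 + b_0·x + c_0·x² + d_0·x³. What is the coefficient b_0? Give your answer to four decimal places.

Let m_i = S''(x_i). Step sizes h_i = 1, 3, 3, 1; slopes of the chords Δ_i = (y_(i+1) - y_i)/h_i = 7, -14/3, 1/3, 8.
  1·m_0 + 8·m_1 + 3·m_2 = 6(Δ_1 - Δ_0) = -70
  3·m_1 + 12·m_2 + 3·m_3 = 6(Δ_2 - Δ_1) = 30
  3·m_2 + 8·m_3 + 1·m_4 = 6(Δ_3 - Δ_2) = 46
Natural end conditions: m_0 = m_4 = 0.
Hence m_0 = 0, m_1 = -41/4, m_2 = 4, m_3 = 17/4, m_4 = 0.
On [0, 1], with S_0(x) = a_0 + b_0·x + c_0·x² + d_0·x³: c_0 = m_0/2 = 0, d_0 = (m_1 - m_0)/(6h_0) = -41/24, b_0 = Δ_0 - h_0(2m_0 + m_1)/6 = 209/24.

8.7083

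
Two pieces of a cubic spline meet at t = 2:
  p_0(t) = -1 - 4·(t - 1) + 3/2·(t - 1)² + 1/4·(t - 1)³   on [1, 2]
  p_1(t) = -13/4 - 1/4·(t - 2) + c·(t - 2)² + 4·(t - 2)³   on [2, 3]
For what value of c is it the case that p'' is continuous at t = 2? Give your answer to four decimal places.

2.2500

p_0''(t) = 3 + 3/2·(t - 1), so p_0''(2) = 9/2. On the right, p_1''(2) = 2c, so c = 9/4.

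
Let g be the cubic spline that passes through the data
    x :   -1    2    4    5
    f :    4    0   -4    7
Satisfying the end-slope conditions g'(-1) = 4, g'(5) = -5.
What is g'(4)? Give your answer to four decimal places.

12.8772

Put M_i = g'' at the i-th knot. Here h = (3, 2, 1) and Δ = (-4/3, -2, 11), so the interior equations h_(i-1)·M_(i-1) + 2(h_(i-1)+h_i)·M_i + h_i·M_(i+1) = 6(Δ_i − Δ_(i-1)) read
  3·M_0 + 10·M_1 + 2·M_2 = 6(Δ_1 - Δ_0) = -4
  2·M_1 + 6·M_2 + 1·M_3 = 6(Δ_2 - Δ_1) = 78
Clamped end conditions give two more equations: 2h_0·M_0 + h_0·M_1 = 6(Δ_0 - g'(-1)) = -32 and h_2·M_2 + 2h_2·M_3 = 6(g'(5) - Δ_2) = -96.
Hence M_0 = -60/19, M_1 = -248/57, M_2 = 1396/57, M_3 = -3434/57.
On [4, 5], g'(x) = b_2 + 2c_2·(x - 4) + 3d_2·(x - 4)² with b_2 = Δ_2 - h_2(2M_2 + M_3)/6 = 734/57, c_2 = M_2/2 = 698/57, d_2 = (M_3 - M_2)/(6h_2) = -805/57. So g'(4) = 734/57.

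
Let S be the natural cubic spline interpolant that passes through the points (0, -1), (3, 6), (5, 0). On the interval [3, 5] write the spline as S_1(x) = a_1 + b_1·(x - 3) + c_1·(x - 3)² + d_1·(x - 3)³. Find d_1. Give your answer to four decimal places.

Let m_i = S''(x_i). Step sizes h_i = 3, 2; slopes of the chords Δ_i = (y_(i+1) - y_i)/h_i = 7/3, -3.
  3·m_0 + 10·m_1 + 2·m_2 = 6(Δ_1 - Δ_0) = -32
Natural end conditions: m_0 = m_2 = 0.
Solving: m_0 = 0, m_1 = -16/5, m_2 = 0.
On [3, 5], with S_1(x) = a_1 + b_1·(x - 3) + c_1·(x - 3)² + d_1·(x - 3)³: c_1 = m_1/2 = -8/5, d_1 = (m_2 - m_1)/(6h_1) = 4/15, b_1 = Δ_1 - h_1(2m_1 + m_2)/6 = -13/15.

0.2667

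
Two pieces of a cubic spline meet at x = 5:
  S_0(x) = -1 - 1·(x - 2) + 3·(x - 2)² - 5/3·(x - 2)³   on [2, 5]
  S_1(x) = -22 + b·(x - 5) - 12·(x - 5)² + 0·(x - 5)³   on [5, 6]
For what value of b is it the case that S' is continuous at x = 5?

S_0'(x) = -1 + 6·(x - 2) - 5·(x - 2)², so S_0'(5) = -28. On the right, S_1'(5) = b, so b = -28.

-28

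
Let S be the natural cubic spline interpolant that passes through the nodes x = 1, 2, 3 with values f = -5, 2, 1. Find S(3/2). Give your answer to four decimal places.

-0.7500

Put m_i = S'' at the i-th knot. Here h = (1, 1) and Δ = (7, -1), so the interior equations h_(i-1)·m_(i-1) + 2(h_(i-1)+h_i)·m_i + h_i·m_(i+1) = 6(Δ_i − Δ_(i-1)) read
  1·m_0 + 4·m_1 + 1·m_2 = 6(Δ_1 - Δ_0) = -48
Natural end conditions: m_0 = m_2 = 0.
Forward elimination and back-substitution give m_0 = 0, m_1 = -12, m_2 = 0.
On [1, 2], S(x) = -5 + 9·(x - 1) + 0·(x - 1)² - 2·(x - 1)³.
With (x - 1) = 1/2: S(3/2) = -3/4.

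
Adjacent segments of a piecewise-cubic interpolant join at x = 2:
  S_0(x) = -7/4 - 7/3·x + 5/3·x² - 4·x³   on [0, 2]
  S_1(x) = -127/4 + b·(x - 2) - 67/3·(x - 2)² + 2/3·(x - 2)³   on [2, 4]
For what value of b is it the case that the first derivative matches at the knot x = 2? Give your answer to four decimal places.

-43.6667

S_0'(x) = -7/3 + 10/3·x - 12·x², so S_0'(2) = -131/3. On the right, S_1'(2) = b, so b = -131/3.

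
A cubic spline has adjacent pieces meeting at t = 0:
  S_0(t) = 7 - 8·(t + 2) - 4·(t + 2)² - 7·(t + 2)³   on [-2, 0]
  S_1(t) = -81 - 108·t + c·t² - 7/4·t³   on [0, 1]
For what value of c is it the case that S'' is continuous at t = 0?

-46

S_0''(t) = -8 - 42·(t + 2), so S_0''(0) = -92. On the right, S_1''(0) = 2c, so c = -46.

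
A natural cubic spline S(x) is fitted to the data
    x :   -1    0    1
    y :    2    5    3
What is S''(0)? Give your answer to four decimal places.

-7.5000

Let m_i = S''(x_i). Step sizes h_i = 1, 1; slopes of the chords Δ_i = (y_(i+1) - y_i)/h_i = 3, -2.
  1·m_0 + 4·m_1 + 1·m_2 = 6(Δ_1 - Δ_0) = -30
Natural end conditions: m_0 = m_2 = 0.
Forward elimination and back-substitution give m_0 = 0, m_1 = -15/2, m_2 = 0.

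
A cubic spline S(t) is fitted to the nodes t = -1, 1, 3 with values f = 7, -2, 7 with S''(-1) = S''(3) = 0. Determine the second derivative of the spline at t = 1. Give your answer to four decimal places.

6.7500

Write m_i for S''(x_i). With h_i = 2, 2 and divided differences Δ_i = -9/2, 9/2, the continuity of S' gives the tridiagonal system
  2·m_0 + 8·m_1 + 2·m_2 = 6(Δ_1 - Δ_0) = 54
Natural end conditions: m_0 = m_2 = 0.
Hence m_0 = 0, m_1 = 27/4, m_2 = 0.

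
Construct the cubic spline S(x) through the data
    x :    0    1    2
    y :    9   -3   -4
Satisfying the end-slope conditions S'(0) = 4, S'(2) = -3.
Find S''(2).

With M_i denoting the second derivative at x_i, h_i = 1, 1, and Δ_i = (y_(i+1) − y_i)/h_i = -12, -1:
  1·M_0 + 4·M_1 + 1·M_2 = 6(Δ_1 - Δ_0) = 66
Clamped end conditions give two more equations: 2h_0·M_0 + h_0·M_1 = 6(Δ_0 - S'(0)) = -96 and h_1·M_1 + 2h_1·M_2 = 6(S'(2) - Δ_1) = -12.
Forward elimination and back-substitution give M_0 = -68, M_1 = 40, M_2 = -26.

-26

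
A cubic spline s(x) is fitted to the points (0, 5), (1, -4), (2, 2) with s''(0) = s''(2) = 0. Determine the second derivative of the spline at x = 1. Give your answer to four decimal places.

With σ_i denoting the second derivative at x_i, h_i = 1, 1, and Δ_i = (y_(i+1) − y_i)/h_i = -9, 6:
  1·σ_0 + 4·σ_1 + 1·σ_2 = 6(Δ_1 - Δ_0) = 90
Natural end conditions: σ_0 = σ_2 = 0.
Solving the tridiagonal system: σ_0 = 0, σ_1 = 45/2, σ_2 = 0.

22.5000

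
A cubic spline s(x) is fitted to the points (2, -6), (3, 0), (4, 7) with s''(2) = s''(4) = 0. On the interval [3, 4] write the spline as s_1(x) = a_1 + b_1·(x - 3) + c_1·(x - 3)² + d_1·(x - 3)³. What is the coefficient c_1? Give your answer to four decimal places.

Put M_i = s'' at the i-th knot. Here h = (1, 1) and Δ = (6, 7), so the interior equations h_(i-1)·M_(i-1) + 2(h_(i-1)+h_i)·M_i + h_i·M_(i+1) = 6(Δ_i − Δ_(i-1)) read
  1·M_0 + 4·M_1 + 1·M_2 = 6(Δ_1 - Δ_0) = 6
Natural end conditions: M_0 = M_2 = 0.
Hence M_0 = 0, M_1 = 3/2, M_2 = 0.
On [3, 4], with s_1(x) = a_1 + b_1·(x - 3) + c_1·(x - 3)² + d_1·(x - 3)³: c_1 = M_1/2 = 3/4, d_1 = (M_2 - M_1)/(6h_1) = -1/4, b_1 = Δ_1 - h_1(2M_1 + M_2)/6 = 13/2.

0.7500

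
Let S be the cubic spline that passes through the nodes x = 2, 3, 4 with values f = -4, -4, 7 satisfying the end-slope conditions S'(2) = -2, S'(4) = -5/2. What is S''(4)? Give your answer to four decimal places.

Put M_i = S'' at the i-th knot. Here h = (1, 1) and Δ = (0, 11), so the interior equations h_(i-1)·M_(i-1) + 2(h_(i-1)+h_i)·M_i + h_i·M_(i+1) = 6(Δ_i − Δ_(i-1)) read
  1·M_0 + 4·M_1 + 1·M_2 = 6(Δ_1 - Δ_0) = 66
Clamped end conditions give two more equations: 2h_0·M_0 + h_0·M_1 = 6(Δ_0 - S'(2)) = 12 and h_1·M_1 + 2h_1·M_2 = 6(S'(4) - Δ_1) = -81.
Solving: M_0 = -43/4, M_1 = 67/2, M_2 = -229/4.

-57.2500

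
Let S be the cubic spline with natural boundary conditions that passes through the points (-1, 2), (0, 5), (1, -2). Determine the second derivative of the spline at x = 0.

Put M_i = S'' at the i-th knot. Here h = (1, 1) and Δ = (3, -7), so the interior equations h_(i-1)·M_(i-1) + 2(h_(i-1)+h_i)·M_i + h_i·M_(i+1) = 6(Δ_i − Δ_(i-1)) read
  1·M_0 + 4·M_1 + 1·M_2 = 6(Δ_1 - Δ_0) = -60
Natural end conditions: M_0 = M_2 = 0.
Solving the tridiagonal system: M_0 = 0, M_1 = -15, M_2 = 0.

-15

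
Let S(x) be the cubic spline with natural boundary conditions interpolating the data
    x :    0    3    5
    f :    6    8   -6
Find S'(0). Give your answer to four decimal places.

2.9667

With m_i denoting the second derivative at x_i, h_i = 3, 2, and Δ_i = (y_(i+1) − y_i)/h_i = 2/3, -7:
  3·m_0 + 10·m_1 + 2·m_2 = 6(Δ_1 - Δ_0) = -46
Natural end conditions: m_0 = m_2 = 0.
Forward elimination and back-substitution give m_0 = 0, m_1 = -23/5, m_2 = 0.
On [0, 3], S'(x) = b_0 + 2c_0·x + 3d_0·x² with b_0 = Δ_0 - h_0(2m_0 + m_1)/6 = 89/30, c_0 = m_0/2 = 0, d_0 = (m_1 - m_0)/(6h_0) = -23/90. So S'(0) = 89/30.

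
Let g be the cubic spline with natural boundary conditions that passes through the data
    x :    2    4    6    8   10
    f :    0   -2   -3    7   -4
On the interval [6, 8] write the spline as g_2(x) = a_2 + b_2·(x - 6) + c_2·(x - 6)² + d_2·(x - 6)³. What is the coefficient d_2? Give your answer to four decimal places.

-1.3705

Write σ_i for g''(x_i). With h_i = 2, 2, 2, 2 and divided differences Δ_i = -1, -1/2, 5, -11/2, the continuity of g' gives the tridiagonal system
  2·σ_0 + 8·σ_1 + 2·σ_2 = 6(Δ_1 - Δ_0) = 3
  2·σ_1 + 8·σ_2 + 2·σ_3 = 6(Δ_2 - Δ_1) = 33
  2·σ_2 + 8·σ_3 + 2·σ_4 = 6(Δ_3 - Δ_2) = -63
Natural end conditions: σ_0 = σ_4 = 0.
Solving the tridiagonal system: σ_0 = 0, σ_1 = -75/56, σ_2 = 48/7, σ_3 = -537/56, σ_4 = 0.
On [6, 8], with g_2(x) = a_2 + b_2·(x - 6) + c_2·(x - 6)² + d_2·(x - 6)³: c_2 = σ_2/2 = 24/7, d_2 = (σ_3 - σ_2)/(6h_2) = -307/224, b_2 = Δ_2 - h_2(2σ_2 + σ_3)/6 = 29/8.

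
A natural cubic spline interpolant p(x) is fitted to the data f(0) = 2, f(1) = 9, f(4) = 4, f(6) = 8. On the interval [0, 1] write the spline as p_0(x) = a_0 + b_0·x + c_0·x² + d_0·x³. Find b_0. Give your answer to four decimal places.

Let M_i = p''(x_i). Step sizes h_i = 1, 3, 2; slopes of the chords Δ_i = (y_(i+1) - y_i)/h_i = 7, -5/3, 2.
  1·M_0 + 8·M_1 + 3·M_2 = 6(Δ_1 - Δ_0) = -52
  3·M_1 + 10·M_2 + 2·M_3 = 6(Δ_2 - Δ_1) = 22
Natural end conditions: M_0 = M_3 = 0.
Forward elimination and back-substitution give M_0 = 0, M_1 = -586/71, M_2 = 332/71, M_3 = 0.
On [0, 1], with p_0(x) = a_0 + b_0·x + c_0·x² + d_0·x³: c_0 = M_0/2 = 0, d_0 = (M_1 - M_0)/(6h_0) = -293/213, b_0 = Δ_0 - h_0(2M_0 + M_1)/6 = 1784/213.

8.3756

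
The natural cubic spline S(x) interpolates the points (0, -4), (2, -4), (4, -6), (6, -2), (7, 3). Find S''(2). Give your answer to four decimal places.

Write M_i for S''(x_i). With h_i = 2, 2, 2, 1 and divided differences Δ_i = 0, -1, 2, 5, the continuity of S' gives the tridiagonal system
  2·M_0 + 8·M_1 + 2·M_2 = 6(Δ_1 - Δ_0) = -6
  2·M_1 + 8·M_2 + 2·M_3 = 6(Δ_2 - Δ_1) = 18
  2·M_2 + 6·M_3 + 1·M_4 = 6(Δ_3 - Δ_2) = 18
Natural end conditions: M_0 = M_4 = 0.
Solving: M_0 = 0, M_1 = -51/41, M_2 = 81/41, M_3 = 96/41, M_4 = 0.

-1.2439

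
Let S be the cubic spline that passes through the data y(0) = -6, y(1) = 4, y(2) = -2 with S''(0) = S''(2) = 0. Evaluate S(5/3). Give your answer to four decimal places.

Let M_i = S''(x_i). Step sizes h_i = 1, 1; slopes of the chords Δ_i = (y_(i+1) - y_i)/h_i = 10, -6.
  1·M_0 + 4·M_1 + 1·M_2 = 6(Δ_1 - Δ_0) = -96
Natural end conditions: M_0 = M_2 = 0.
Solving the tridiagonal system: M_0 = 0, M_1 = -24, M_2 = 0.
On [1, 2], S(x) = 4 + 2·(x - 1) - 12·(x - 1)² + 4·(x - 1)³.
With (x - 1) = 2/3: S(5/3) = 32/27.

1.1852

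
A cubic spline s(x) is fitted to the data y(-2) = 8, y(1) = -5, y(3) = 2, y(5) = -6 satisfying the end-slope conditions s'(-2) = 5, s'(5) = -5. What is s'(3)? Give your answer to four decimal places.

1.0676

With m_i denoting the second derivative at x_i, h_i = 3, 2, 2, and Δ_i = (y_(i+1) − y_i)/h_i = -13/3, 7/2, -4:
  3·m_0 + 10·m_1 + 2·m_2 = 6(Δ_1 - Δ_0) = 47
  2·m_1 + 8·m_2 + 2·m_3 = 6(Δ_2 - Δ_1) = -45
Clamped end conditions give two more equations: 2h_0·m_0 + h_0·m_1 = 6(Δ_0 - s'(-2)) = -56 and h_2·m_2 + 2h_2·m_3 = 6(s'(5) - Δ_2) = -6.
Hence m_0 = -1645/111, m_1 = 406/37, m_2 = -338/37, m_3 = 227/74.
On [3, 5], s'(x) = b_2 + 2c_2·(x - 3) + 3d_2·(x - 3)² with b_2 = Δ_2 - h_2(2m_2 + m_3)/6 = 79/74, c_2 = m_2/2 = -169/37, d_2 = (m_3 - m_2)/(6h_2) = 301/296. So s'(3) = 79/74.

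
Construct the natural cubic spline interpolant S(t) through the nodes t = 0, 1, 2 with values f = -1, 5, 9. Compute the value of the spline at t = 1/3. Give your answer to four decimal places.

Write m_i for S''(x_i). With h_i = 1, 1 and divided differences Δ_i = 6, 4, the continuity of S' gives the tridiagonal system
  1·m_0 + 4·m_1 + 1·m_2 = 6(Δ_1 - Δ_0) = -12
Natural end conditions: m_0 = m_2 = 0.
Hence m_0 = 0, m_1 = -3, m_2 = 0.
On [0, 1], S(t) = -1 + 13/2·t + 0·t² - 1/2·t³.
With t = 1/3: S(1/3) = 31/27.

1.1481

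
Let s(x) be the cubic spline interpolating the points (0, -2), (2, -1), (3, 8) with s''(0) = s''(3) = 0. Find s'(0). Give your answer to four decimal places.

Put M_i = s'' at the i-th knot. Here h = (2, 1) and Δ = (1/2, 9), so the interior equations h_(i-1)·M_(i-1) + 2(h_(i-1)+h_i)·M_i + h_i·M_(i+1) = 6(Δ_i − Δ_(i-1)) read
  2·M_0 + 6·M_1 + 1·M_2 = 6(Δ_1 - Δ_0) = 51
Natural end conditions: M_0 = M_2 = 0.
Solving: M_0 = 0, M_1 = 17/2, M_2 = 0.
On [0, 2], s'(x) = b_0 + 2c_0·x + 3d_0·x² with b_0 = Δ_0 - h_0(2M_0 + M_1)/6 = -7/3, c_0 = M_0/2 = 0, d_0 = (M_1 - M_0)/(6h_0) = 17/24. So s'(0) = -7/3.

-2.3333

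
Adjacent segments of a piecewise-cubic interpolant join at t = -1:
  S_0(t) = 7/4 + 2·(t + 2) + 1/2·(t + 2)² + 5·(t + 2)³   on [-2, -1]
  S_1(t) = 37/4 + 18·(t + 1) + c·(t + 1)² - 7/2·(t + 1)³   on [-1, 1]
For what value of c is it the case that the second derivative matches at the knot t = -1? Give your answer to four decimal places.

S_0''(t) = 1 + 30·(t + 2), so S_0''(-1) = 31. On the right, S_1''(-1) = 2c, so c = 31/2.

15.5000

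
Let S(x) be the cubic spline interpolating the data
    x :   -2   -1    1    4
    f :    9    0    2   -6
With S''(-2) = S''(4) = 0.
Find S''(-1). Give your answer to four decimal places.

With M_i denoting the second derivative at x_i, h_i = 1, 2, 3, and Δ_i = (y_(i+1) − y_i)/h_i = -9, 1, -8/3:
  1·M_0 + 6·M_1 + 2·M_2 = 6(Δ_1 - Δ_0) = 60
  2·M_1 + 10·M_2 + 3·M_3 = 6(Δ_2 - Δ_1) = -22
Natural end conditions: M_0 = M_3 = 0.
Forward elimination and back-substitution give M_0 = 0, M_1 = 23/2, M_2 = -9/2, M_3 = 0.

11.5000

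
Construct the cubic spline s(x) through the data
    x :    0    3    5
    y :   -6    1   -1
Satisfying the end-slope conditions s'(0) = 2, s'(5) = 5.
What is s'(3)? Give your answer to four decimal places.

Put M_i = s'' at the i-th knot. Here h = (3, 2) and Δ = (7/3, -1), so the interior equations h_(i-1)·M_(i-1) + 2(h_(i-1)+h_i)·M_i + h_i·M_(i+1) = 6(Δ_i − Δ_(i-1)) read
  3·M_0 + 10·M_1 + 2·M_2 = 6(Δ_1 - Δ_0) = -20
Clamped end conditions give two more equations: 2h_0·M_0 + h_0·M_1 = 6(Δ_0 - s'(0)) = 2 and h_1·M_1 + 2h_1·M_2 = 6(s'(5) - Δ_1) = 36.
Solving: M_0 = 44/15, M_1 = -26/5, M_2 = 58/5.
On [3, 5], s'(x) = b_1 + 2c_1·(x - 3) + 3d_1·(x - 3)² with b_1 = Δ_1 - h_1(2M_1 + M_2)/6 = -7/5, c_1 = M_1/2 = -13/5, d_1 = (M_2 - M_1)/(6h_1) = 7/5. So s'(3) = -7/5.

-1.4000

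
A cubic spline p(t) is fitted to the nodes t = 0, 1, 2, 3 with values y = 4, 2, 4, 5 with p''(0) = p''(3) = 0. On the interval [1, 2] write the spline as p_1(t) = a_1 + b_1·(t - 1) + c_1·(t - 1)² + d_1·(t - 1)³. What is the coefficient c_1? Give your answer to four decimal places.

3.4000

Let m_i = p''(x_i). Step sizes h_i = 1, 1, 1; slopes of the chords Δ_i = (y_(i+1) - y_i)/h_i = -2, 2, 1.
  1·m_0 + 4·m_1 + 1·m_2 = 6(Δ_1 - Δ_0) = 24
  1·m_1 + 4·m_2 + 1·m_3 = 6(Δ_2 - Δ_1) = -6
Natural end conditions: m_0 = m_3 = 0.
Solving: m_0 = 0, m_1 = 34/5, m_2 = -16/5, m_3 = 0.
On [1, 2], with p_1(t) = a_1 + b_1·(t - 1) + c_1·(t - 1)² + d_1·(t - 1)³: c_1 = m_1/2 = 17/5, d_1 = (m_2 - m_1)/(6h_1) = -5/3, b_1 = Δ_1 - h_1(2m_1 + m_2)/6 = 4/15.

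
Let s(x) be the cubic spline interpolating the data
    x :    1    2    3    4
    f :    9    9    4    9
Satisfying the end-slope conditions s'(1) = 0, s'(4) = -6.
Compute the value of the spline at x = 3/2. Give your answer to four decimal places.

Put M_i = s'' at the i-th knot. Here h = (1, 1, 1) and Δ = (0, -5, 5), so the interior equations h_(i-1)·M_(i-1) + 2(h_(i-1)+h_i)·M_i + h_i·M_(i+1) = 6(Δ_i − Δ_(i-1)) read
  1·M_0 + 4·M_1 + 1·M_2 = 6(Δ_1 - Δ_0) = -30
  1·M_1 + 4·M_2 + 1·M_3 = 6(Δ_2 - Δ_1) = 60
Clamped end conditions give two more equations: 2h_0·M_0 + h_0·M_1 = 6(Δ_0 - s'(1)) = 0 and h_2·M_2 + 2h_2·M_3 = 6(s'(4) - Δ_2) = -66.
Solving: M_0 = 44/5, M_1 = -88/5, M_2 = 158/5, M_3 = -244/5.
On [1, 2], s(x) = 9 + 0·(x - 1) + 22/5·(x - 1)² - 22/5·(x - 1)³.
With (x - 1) = 1/2: s(3/2) = 191/20.

9.5500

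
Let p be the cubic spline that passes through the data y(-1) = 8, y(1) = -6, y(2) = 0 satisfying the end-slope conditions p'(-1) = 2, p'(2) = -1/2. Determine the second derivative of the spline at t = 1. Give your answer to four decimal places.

27.6667

Put M_i = p'' at the i-th knot. Here h = (2, 1) and Δ = (-7, 6), so the interior equations h_(i-1)·M_(i-1) + 2(h_(i-1)+h_i)·M_i + h_i·M_(i+1) = 6(Δ_i − Δ_(i-1)) read
  2·M_0 + 6·M_1 + 1·M_2 = 6(Δ_1 - Δ_0) = 78
Clamped end conditions give two more equations: 2h_0·M_0 + h_0·M_1 = 6(Δ_0 - p'(-1)) = -54 and h_1·M_1 + 2h_1·M_2 = 6(p'(2) - Δ_1) = -39.
Solving the tridiagonal system: M_0 = -82/3, M_1 = 83/3, M_2 = -100/3.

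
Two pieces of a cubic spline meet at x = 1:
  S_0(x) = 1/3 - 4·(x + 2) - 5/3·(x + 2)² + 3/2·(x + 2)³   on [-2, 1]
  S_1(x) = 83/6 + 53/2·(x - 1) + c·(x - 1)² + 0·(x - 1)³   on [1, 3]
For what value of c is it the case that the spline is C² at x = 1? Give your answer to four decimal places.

11.8333

S_0''(x) = -10/3 + 9·(x + 2), so S_0''(1) = 71/3. On the right, S_1''(1) = 2c, so c = 71/6.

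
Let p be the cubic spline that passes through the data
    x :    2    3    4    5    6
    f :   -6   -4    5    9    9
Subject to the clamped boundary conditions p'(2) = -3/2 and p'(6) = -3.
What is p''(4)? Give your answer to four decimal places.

-10.1250

Let m_i = p''(x_i). Step sizes h_i = 1, 1, 1, 1; slopes of the chords Δ_i = (y_(i+1) - y_i)/h_i = 2, 9, 4, 0.
  1·m_0 + 4·m_1 + 1·m_2 = 6(Δ_1 - Δ_0) = 42
  1·m_1 + 4·m_2 + 1·m_3 = 6(Δ_2 - Δ_1) = -30
  1·m_2 + 4·m_3 + 1·m_4 = 6(Δ_3 - Δ_2) = -24
Clamped end conditions give two more equations: 2h_0·m_0 + h_0·m_1 = 6(Δ_0 - p'(2)) = 21 and h_3·m_3 + 2h_3·m_4 = 6(p'(6) - Δ_3) = -18.
Hence m_0 = 255/56, m_1 = 333/28, m_2 = -81/8, m_3 = -39/28, m_4 = -465/56.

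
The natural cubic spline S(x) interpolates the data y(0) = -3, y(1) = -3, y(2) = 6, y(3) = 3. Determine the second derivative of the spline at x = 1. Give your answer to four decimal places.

19.2000

Put m_i = S'' at the i-th knot. Here h = (1, 1, 1) and Δ = (0, 9, -3), so the interior equations h_(i-1)·m_(i-1) + 2(h_(i-1)+h_i)·m_i + h_i·m_(i+1) = 6(Δ_i − Δ_(i-1)) read
  1·m_0 + 4·m_1 + 1·m_2 = 6(Δ_1 - Δ_0) = 54
  1·m_1 + 4·m_2 + 1·m_3 = 6(Δ_2 - Δ_1) = -72
Natural end conditions: m_0 = m_3 = 0.
Hence m_0 = 0, m_1 = 96/5, m_2 = -114/5, m_3 = 0.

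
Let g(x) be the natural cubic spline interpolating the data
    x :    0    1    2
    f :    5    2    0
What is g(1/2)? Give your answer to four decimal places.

3.4063

Let m_i = g''(x_i). Step sizes h_i = 1, 1; slopes of the chords Δ_i = (y_(i+1) - y_i)/h_i = -3, -2.
  1·m_0 + 4·m_1 + 1·m_2 = 6(Δ_1 - Δ_0) = 6
Natural end conditions: m_0 = m_2 = 0.
Solving the tridiagonal system: m_0 = 0, m_1 = 3/2, m_2 = 0.
On [0, 1], g(x) = 5 - 13/4·x + 0·x² + 1/4·x³.
With x = 1/2: g(1/2) = 109/32.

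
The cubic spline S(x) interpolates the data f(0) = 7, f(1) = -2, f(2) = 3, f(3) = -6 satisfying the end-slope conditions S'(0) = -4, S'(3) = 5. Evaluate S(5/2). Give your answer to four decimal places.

-2.6250

With m_i denoting the second derivative at x_i, h_i = 1, 1, 1, and Δ_i = (y_(i+1) − y_i)/h_i = -9, 5, -9:
  1·m_0 + 4·m_1 + 1·m_2 = 6(Δ_1 - Δ_0) = 84
  1·m_1 + 4·m_2 + 1·m_3 = 6(Δ_2 - Δ_1) = -84
Clamped end conditions give two more equations: 2h_0·m_0 + h_0·m_1 = 6(Δ_0 - S'(0)) = -30 and h_2·m_2 + 2h_2·m_3 = 6(S'(3) - Δ_2) = 84.
Solving the tridiagonal system: m_0 = -36, m_1 = 42, m_2 = -48, m_3 = 66.
On [2, 3], S(x) = 3 - 4·(x - 2) - 24·(x - 2)² + 19·(x - 2)³.
With (x - 2) = 1/2: S(5/2) = -21/8.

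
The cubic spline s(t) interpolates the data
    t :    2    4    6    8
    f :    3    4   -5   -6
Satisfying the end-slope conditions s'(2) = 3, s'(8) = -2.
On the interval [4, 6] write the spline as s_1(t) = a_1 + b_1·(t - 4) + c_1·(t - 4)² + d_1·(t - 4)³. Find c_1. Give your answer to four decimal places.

-2.3833

With M_i denoting the second derivative at x_i, h_i = 2, 2, 2, and Δ_i = (y_(i+1) − y_i)/h_i = 1/2, -9/2, -1/2:
  2·M_0 + 8·M_1 + 2·M_2 = 6(Δ_1 - Δ_0) = -30
  2·M_1 + 8·M_2 + 2·M_3 = 6(Δ_2 - Δ_1) = 24
Clamped end conditions give two more equations: 2h_0·M_0 + h_0·M_1 = 6(Δ_0 - s'(2)) = -15 and h_2·M_2 + 2h_2·M_3 = 6(s'(8) - Δ_2) = -9.
Hence M_0 = -41/30, M_1 = -143/30, M_2 = 163/30, M_3 = -149/30.
On [4, 6], with s_1(t) = a_1 + b_1·(t - 4) + c_1·(t - 4)² + d_1·(t - 4)³: c_1 = M_1/2 = -143/60, d_1 = (M_2 - M_1)/(6h_1) = 17/20, b_1 = Δ_1 - h_1(2M_1 + M_2)/6 = -47/15.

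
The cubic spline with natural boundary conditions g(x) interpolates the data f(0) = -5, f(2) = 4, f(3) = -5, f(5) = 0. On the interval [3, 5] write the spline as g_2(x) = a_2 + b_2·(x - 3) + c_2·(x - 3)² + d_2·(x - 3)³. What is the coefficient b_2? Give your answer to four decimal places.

-6.9286

Write m_i for g''(x_i). With h_i = 2, 1, 2 and divided differences Δ_i = 9/2, -9, 5/2, the continuity of g' gives the tridiagonal system
  2·m_0 + 6·m_1 + 1·m_2 = 6(Δ_1 - Δ_0) = -81
  1·m_1 + 6·m_2 + 2·m_3 = 6(Δ_2 - Δ_1) = 69
Natural end conditions: m_0 = m_3 = 0.
Forward elimination and back-substitution give m_0 = 0, m_1 = -111/7, m_2 = 99/7, m_3 = 0.
On [3, 5], with g_2(x) = a_2 + b_2·(x - 3) + c_2·(x - 3)² + d_2·(x - 3)³: c_2 = m_2/2 = 99/14, d_2 = (m_3 - m_2)/(6h_2) = -33/28, b_2 = Δ_2 - h_2(2m_2 + m_3)/6 = -97/14.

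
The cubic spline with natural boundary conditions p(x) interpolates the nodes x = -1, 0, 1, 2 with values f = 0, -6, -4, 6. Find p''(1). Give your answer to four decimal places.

9.6000

Let σ_i = p''(x_i). Step sizes h_i = 1, 1, 1; slopes of the chords Δ_i = (y_(i+1) - y_i)/h_i = -6, 2, 10.
  1·σ_0 + 4·σ_1 + 1·σ_2 = 6(Δ_1 - Δ_0) = 48
  1·σ_1 + 4·σ_2 + 1·σ_3 = 6(Δ_2 - Δ_1) = 48
Natural end conditions: σ_0 = σ_3 = 0.
Hence σ_0 = 0, σ_1 = 48/5, σ_2 = 48/5, σ_3 = 0.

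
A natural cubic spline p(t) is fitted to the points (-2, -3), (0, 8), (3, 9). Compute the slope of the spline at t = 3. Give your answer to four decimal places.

-1.2167

With m_i denoting the second derivative at x_i, h_i = 2, 3, and Δ_i = (y_(i+1) − y_i)/h_i = 11/2, 1/3:
  2·m_0 + 10·m_1 + 3·m_2 = 6(Δ_1 - Δ_0) = -31
Natural end conditions: m_0 = m_2 = 0.
Hence m_0 = 0, m_1 = -31/10, m_2 = 0.
On [0, 3], p'(t) = b_1 + 2c_1·t + 3d_1·t² with b_1 = Δ_1 - h_1(2m_1 + m_2)/6 = 103/30, c_1 = m_1/2 = -31/20, d_1 = (m_2 - m_1)/(6h_1) = 31/180. So p'(3) = -73/60.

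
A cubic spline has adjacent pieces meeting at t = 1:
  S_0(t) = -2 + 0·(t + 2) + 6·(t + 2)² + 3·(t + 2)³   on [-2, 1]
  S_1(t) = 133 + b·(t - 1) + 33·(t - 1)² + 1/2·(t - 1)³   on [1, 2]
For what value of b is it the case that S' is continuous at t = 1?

S_0'(t) = 0 + 12·(t + 2) + 9·(t + 2)², so S_0'(1) = 117. On the right, S_1'(1) = b, so b = 117.

117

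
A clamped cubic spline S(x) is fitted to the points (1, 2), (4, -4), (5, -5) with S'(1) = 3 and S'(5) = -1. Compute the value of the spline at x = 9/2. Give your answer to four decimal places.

-4.6094

Write σ_i for S''(x_i). With h_i = 3, 1 and divided differences Δ_i = -2, -1, the continuity of S' gives the tridiagonal system
  3·σ_0 + 8·σ_1 + 1·σ_2 = 6(Δ_1 - Δ_0) = 6
Clamped end conditions give two more equations: 2h_0·σ_0 + h_0·σ_1 = 6(Δ_0 - S'(1)) = -30 and h_1·σ_1 + 2h_1·σ_2 = 6(S'(5) - Δ_1) = 0.
Solving the tridiagonal system: σ_0 = -27/4, σ_1 = 7/2, σ_2 = -7/4.
On [4, 5], S(x) = -4 - 15/8·(x - 4) + 7/4·(x - 4)² - 7/8·(x - 4)³.
With (x - 4) = 1/2: S(9/2) = -295/64.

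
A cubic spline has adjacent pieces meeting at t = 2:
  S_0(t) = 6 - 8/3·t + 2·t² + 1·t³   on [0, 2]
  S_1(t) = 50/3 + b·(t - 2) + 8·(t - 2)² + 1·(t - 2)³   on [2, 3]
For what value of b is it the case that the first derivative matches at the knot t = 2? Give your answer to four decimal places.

S_0'(t) = -8/3 + 4·t + 3·t², so S_0'(2) = 52/3. On the right, S_1'(2) = b, so b = 52/3.

17.3333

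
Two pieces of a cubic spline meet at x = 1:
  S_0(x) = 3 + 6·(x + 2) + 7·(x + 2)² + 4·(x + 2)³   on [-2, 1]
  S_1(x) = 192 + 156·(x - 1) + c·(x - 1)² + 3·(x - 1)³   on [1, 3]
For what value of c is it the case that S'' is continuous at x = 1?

43

S_0''(x) = 14 + 24·(x + 2), so S_0''(1) = 86. On the right, S_1''(1) = 2c, so c = 43.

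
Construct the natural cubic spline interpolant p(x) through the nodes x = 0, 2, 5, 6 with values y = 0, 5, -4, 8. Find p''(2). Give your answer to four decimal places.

-7.5211

With M_i denoting the second derivative at x_i, h_i = 2, 3, 1, and Δ_i = (y_(i+1) − y_i)/h_i = 5/2, -3, 12:
  2·M_0 + 10·M_1 + 3·M_2 = 6(Δ_1 - Δ_0) = -33
  3·M_1 + 8·M_2 + 1·M_3 = 6(Δ_2 - Δ_1) = 90
Natural end conditions: M_0 = M_3 = 0.
Hence M_0 = 0, M_1 = -534/71, M_2 = 999/71, M_3 = 0.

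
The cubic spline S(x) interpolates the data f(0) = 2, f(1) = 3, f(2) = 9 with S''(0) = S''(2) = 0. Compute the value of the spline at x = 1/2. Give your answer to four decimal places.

With m_i denoting the second derivative at x_i, h_i = 1, 1, and Δ_i = (y_(i+1) − y_i)/h_i = 1, 6:
  1·m_0 + 4·m_1 + 1·m_2 = 6(Δ_1 - Δ_0) = 30
Natural end conditions: m_0 = m_2 = 0.
Hence m_0 = 0, m_1 = 15/2, m_2 = 0.
On [0, 1], S(x) = 2 - 1/4·x + 0·x² + 5/4·x³.
With x = 1/2: S(1/2) = 65/32.

2.0313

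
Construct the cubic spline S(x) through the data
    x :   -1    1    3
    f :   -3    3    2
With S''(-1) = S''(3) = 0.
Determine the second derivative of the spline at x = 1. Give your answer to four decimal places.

-2.6250

Let σ_i = S''(x_i). Step sizes h_i = 2, 2; slopes of the chords Δ_i = (y_(i+1) - y_i)/h_i = 3, -1/2.
  2·σ_0 + 8·σ_1 + 2·σ_2 = 6(Δ_1 - Δ_0) = -21
Natural end conditions: σ_0 = σ_2 = 0.
Solving: σ_0 = 0, σ_1 = -21/8, σ_2 = 0.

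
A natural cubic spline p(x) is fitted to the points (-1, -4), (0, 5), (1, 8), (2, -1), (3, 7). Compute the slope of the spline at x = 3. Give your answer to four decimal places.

Put M_i = p'' at the i-th knot. Here h = (1, 1, 1, 1) and Δ = (9, 3, -9, 8), so the interior equations h_(i-1)·M_(i-1) + 2(h_(i-1)+h_i)·M_i + h_i·M_(i+1) = 6(Δ_i − Δ_(i-1)) read
  1·M_0 + 4·M_1 + 1·M_2 = 6(Δ_1 - Δ_0) = -36
  1·M_1 + 4·M_2 + 1·M_3 = 6(Δ_2 - Δ_1) = -72
  1·M_2 + 4·M_3 + 1·M_4 = 6(Δ_3 - Δ_2) = 102
Natural end conditions: M_0 = M_4 = 0.
Forward elimination and back-substitution give M_0 = 0, M_1 = -75/28, M_2 = -177/7, M_3 = 891/28, M_4 = 0.
On [2, 3], p'(x) = b_3 + 2c_3·(x - 2) + 3d_3·(x - 2)² with b_3 = Δ_3 - h_3(2M_3 + M_4)/6 = -73/28, c_3 = M_3/2 = 891/56, d_3 = (M_4 - M_3)/(6h_3) = -297/56. So p'(3) = 745/56.

13.3036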